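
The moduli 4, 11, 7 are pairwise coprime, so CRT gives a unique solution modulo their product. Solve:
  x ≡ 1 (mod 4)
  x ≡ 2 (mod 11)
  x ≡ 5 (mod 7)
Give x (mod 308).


Moduli 4, 11, 7 are pairwise coprime; by CRT there is a unique solution modulo M = 4 · 11 · 7 = 308.
Solve pairwise, accumulating the modulus:
  Start with x ≡ 1 (mod 4).
  Combine with x ≡ 2 (mod 11): since gcd(4, 11) = 1, we get a unique residue mod 44.
    Write x = 1 + 4·t and substitute into x ≡ 2 (mod 11): 4·t ≡ 2 − 1 = 1 (mod 11).
    The inverse of 4 mod 11 is 3 (since 4·3 = 12 = 1·11 + 1), so t ≡ 3·1 = 3 ≡ 3 (mod 11).
    Then x = 1 + 4·3 = 13, valid modulo lcm(4, 11) = 44: x ≡ 13 (mod 44).
  Combine with x ≡ 5 (mod 7): since gcd(44, 7) = 1, we get a unique residue mod 308.
    Write x = 13 + 44·t and substitute into x ≡ 5 (mod 7): 44·t ≡ 5 − 13 = -8 (mod 7).
    Reduce coefficients mod 7: 2·t ≡ 6 (mod 7).
    The inverse of 2 mod 7 is 4 (since 2·4 = 8 = 1·7 + 1), so t ≡ 4·6 = 24 ≡ 3 (mod 7).
    Then x = 13 + 44·3 = 145, valid modulo lcm(44, 7) = 308: x ≡ 145 (mod 308).
Verify: 145 mod 4 = 1 ✓, 145 mod 11 = 2 ✓, 145 mod 7 = 5 ✓.

x ≡ 145 (mod 308).


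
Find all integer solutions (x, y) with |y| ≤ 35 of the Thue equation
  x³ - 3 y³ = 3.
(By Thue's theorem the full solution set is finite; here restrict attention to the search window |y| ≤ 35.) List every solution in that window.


The equation is x³ - 3y³ = 3. For fixed y, x³ = 3·y³ + 3, so a solution requires the RHS to be a perfect cube.
Strategy: iterate y from -35 to 35, compute RHS = 3·y³ + 3, and check whether it is a (positive or negative) perfect cube.
Check small values of y:
  y = 0: RHS = 3 is not a perfect cube.
  y = 1: RHS = 6 is not a perfect cube.
  y = -1: RHS = 0 = (0)³ ⇒ x = 0 works.
  y = 2: RHS = 27 = (3)³ ⇒ x = 3 works.
  y = -2: RHS = -21 is not a perfect cube.
  y = 3: RHS = 84 is not a perfect cube.
  y = -3: RHS = -78 is not a perfect cube.
Continuing the search up to |y| = 35 finds no further solutions beyond those listed.
Collected solutions: (0, -1), (3, 2).

Solutions (with |y| ≤ 35): (0, -1), (3, 2).


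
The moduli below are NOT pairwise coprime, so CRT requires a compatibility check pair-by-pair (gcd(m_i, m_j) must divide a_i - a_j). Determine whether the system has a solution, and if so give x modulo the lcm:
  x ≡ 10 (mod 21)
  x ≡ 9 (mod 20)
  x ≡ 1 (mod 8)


Moduli 21, 20, 8 are not pairwise coprime, so CRT works modulo lcm(m_i) when all pairwise compatibility conditions hold.
Pairwise compatibility: gcd(m_i, m_j) must divide a_i - a_j for every pair.
Merge one congruence at a time:
  Start: x ≡ 10 (mod 21).
  Combine with x ≡ 9 (mod 20): gcd(21, 20) = 1; 9 - 10 = -1, which IS divisible by 1, so compatible.
    Write x = 10 + 21·t and substitute into x ≡ 9 (mod 20): 21·t ≡ 9 − 10 = -1 (mod 20).
    Reduce coefficients mod 20: 1·t ≡ 19 (mod 20).
    So t ≡ 19 (mod 20).
    Then x = 10 + 21·19 = 409, valid modulo lcm(21, 20) = 420: x ≡ 409 (mod 420).
  Combine with x ≡ 1 (mod 8): gcd(420, 8) = 4; 1 - 409 = -408, which IS divisible by 4, so compatible.
    Write x = 409 + 420·t and substitute into x ≡ 1 (mod 8): 420·t ≡ 1 − 409 = -408 (mod 8).
    Divide the congruence (and modulus) by g = 4: 105·t ≡ -102 (mod 2).
    Reduce coefficients mod 2: 1·t ≡ 0 (mod 2).
    So t ≡ 0 (mod 2).
    Then x = 409 + 420·0 = 409, valid modulo lcm(420, 8) = 840: x ≡ 409 (mod 840).
Verify: 409 mod 21 = 10, 409 mod 20 = 9, 409 mod 8 = 1.

x ≡ 409 (mod 840).


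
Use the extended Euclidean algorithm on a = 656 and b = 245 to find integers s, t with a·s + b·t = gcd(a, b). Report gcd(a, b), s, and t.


Euclidean algorithm on (656, 245) — divide until remainder is 0:
  656 = 2 · 245 + 166
  245 = 1 · 166 + 79
  166 = 2 · 79 + 8
  79 = 9 · 8 + 7
  8 = 1 · 7 + 1
  7 = 7 · 1 + 0
gcd(656, 245) = 1.
Track Bezout coefficients alongside the remainders: start with r₀ = 656 = a·1 + b·0 (s = 1, t = 0) and r₁ = 245 = a·0 + b·1 (s = 0, t = 1); each new remainder r_{k+1} = r_{k-1} − q_k·r_k inherits s_{k+1} = s_{k-1} − q_k·s_k, t_{k+1} = t_{k-1} − q_k·t_k, so r_k = a·s_k + b·t_k at every step:
  q = 2: r = 166, s = 1 − 2·0 = 1, t = 0 − 2·1 = -2  (check: 656·1 + 245·(-2) = 166)
  q = 1: r = 79, s = 0 − 1·1 = -1, t = 1 − 1·(-2) = 3  (check: 656·(-1) + 245·3 = 79)
  q = 2: r = 8, s = 1 − 2·(-1) = 3, t = -2 − 2·3 = -8  (check: 656·3 + 245·(-8) = 8)
  q = 9: r = 7, s = -1 − 9·3 = -28, t = 3 − 9·(-8) = 75  (check: 656·(-28) + 245·75 = 7)
  q = 1: r = 1, s = 3 − 1·(-28) = 31, t = -8 − 1·75 = -83  (check: 656·31 + 245·(-83) = 1)
The row with r = 1 (the gcd) gives the Bezout coefficients s = 31, t = -83.
Result: 656 · (31) + 245 · (-83) = 1.

gcd(656, 245) = 1; s = 31, t = -83 (check: 656·31 + 245·(-83) = 1).


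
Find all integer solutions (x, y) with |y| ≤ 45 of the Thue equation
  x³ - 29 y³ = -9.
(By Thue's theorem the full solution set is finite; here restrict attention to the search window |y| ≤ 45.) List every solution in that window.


The equation is x³ - 29y³ = -9. For fixed y, x³ = 29·y³ − 9, so a solution requires the RHS to be a perfect cube.
Strategy: iterate y from -45 to 45, compute RHS = 29·y³ − 9, and check whether it is a (positive or negative) perfect cube.
Check small values of y:
  y = 0: RHS = -9 is not a perfect cube.
  y = 1: RHS = 20 is not a perfect cube.
  y = -1: RHS = -38 is not a perfect cube.
  y = 2: RHS = 223 is not a perfect cube.
  y = -2: RHS = -241 is not a perfect cube.
  y = 3: RHS = 774 is not a perfect cube.
  y = -3: RHS = -792 is not a perfect cube.
Continuing the search up to |y| = 45 finds no solutions either.
No (x, y) in the scanned range satisfies the equation.

No integer solutions with |y| ≤ 45.


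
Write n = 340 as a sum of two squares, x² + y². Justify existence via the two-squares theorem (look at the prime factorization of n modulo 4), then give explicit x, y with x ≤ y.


Step 1: Factor n = 340 = 2^2 · 5 · 17.
Step 2: Check the mod-4 condition on each prime factor: 2 = 2 (special); 5 ≡ 1 (mod 4), exponent 1; 17 ≡ 1 (mod 4), exponent 1.
All primes ≡ 3 (mod 4) appear to even exponent (or don't appear), so by the two-squares theorem n IS expressible as a sum of two squares.
Step 3: Build a representation. Group n = k² · m with k = 2 and m = 5 · 17 = 85 (a product of primes ≡ 1 (mod 4)); a representation of m scales to one of n via (k·x)² + (k·y)² = k²(x² + y²). Each prime p ≡ 1 (mod 4) is itself a sum of two squares; find a² by testing p − a² for a perfect square:
  5: 5 − 1² = 4 = 2² ⇒ 5 = 1² + 2².
  17: 17 − 1² = 16 = 4² ⇒ 17 = 1² + 4².
  Combine using the Brahmagupta–Fibonacci identity (a² + b²)(c² + d²) = (ac − bd)² + (ad + bc)² = (ac + bd)² + (ad − bc)²:
  5 · 17 = 85: from (1² + 2²)(1² + 4²), take (1·1 − 2·4, 1·4 + 2·1) = (1 − 8, 4 + 2) = (-7, 6); dropping signs (only squares matter) gives (7, 6); check 7² + 6² = 49 + 36 = 85 ✓.
  Scale by k = 2: (2·7, 2·6) = (14, 12).
Step 4: Order so x ≤ y and verify: 12² + 14² = 144 + 196 = 340 = n. ✓

n = 340 = 12² + 14² (one valid representation with x ≤ y).


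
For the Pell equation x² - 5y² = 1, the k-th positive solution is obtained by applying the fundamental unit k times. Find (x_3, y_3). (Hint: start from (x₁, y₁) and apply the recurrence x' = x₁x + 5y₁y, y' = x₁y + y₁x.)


Step 1: Find the fundamental solution (x₁, y₁) of x² - 5y² = 1.
  Expand √5 as a continued fraction. a₀ = ⌊√5⌋ = 2; iterate m_{k+1} = d_k·a_k − m_k, d_{k+1} = (5 − m_{k+1}²)/d_k, a_{k+1} = ⌊(a₀ + m_{k+1})/d_{k+1}⌋ (starting m₀ = 0, d₀ = 1), with convergents p_k = a_k·p_{k-1} + p_{k-2}, q_k = a_k·q_{k-1} + q_{k-2} (p₋₁ = 1, q₋₁ = 0):
  k = 0: a₀ = 2; p₀/q₀ = 2/1; p₀² − 5·q₀² = 4 − 5 = -1.
  k = 1: m = 2, d = 1, a = ⌊(2 + 2)/1⌋ = 4; p/q = (4·2 + 1)/(4·1 + 0) = 9/4; p² − 5·q² = 81 − 80 = 1.
  The first convergent with p² − 5·q² = 1 gives the fundamental solution (x₁, y₁) = (9, 4).
Step 2: Apply the recurrence (x_{n+1}, y_{n+1}) = (x₁x_n + 5y₁y_n, x₁y_n + y₁x_n) repeatedly.
  From (x_1, y_1) = (9, 4): x_2 = 9·9 + 5·4·4 = 161; y_2 = 9·4 + 4·9 = 72.
  From (x_2, y_2) = (161, 72): x_3 = 9·161 + 5·4·72 = 2889; y_3 = 9·72 + 4·161 = 1292.
Step 3: Verify x_3² - 5·y_3² = 8346321 - 8346320 = 1 (should be 1). ✓

(x_1, y_1) = (9, 4); (x_3, y_3) = (2889, 1292).


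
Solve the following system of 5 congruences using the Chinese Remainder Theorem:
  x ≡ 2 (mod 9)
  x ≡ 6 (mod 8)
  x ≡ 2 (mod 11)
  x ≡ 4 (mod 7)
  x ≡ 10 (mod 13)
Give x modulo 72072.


Product of moduli M = 9 · 8 · 11 · 7 · 13 = 72072.
Merge one congruence at a time:
  Start: x ≡ 2 (mod 9).
  Combine with x ≡ 6 (mod 8); new modulus lcm = 72.
    Write x = 2 + 9·t and substitute into x ≡ 6 (mod 8): 9·t ≡ 6 − 2 = 4 (mod 8).
    Reduce coefficients mod 8: 1·t ≡ 4 (mod 8).
    So t ≡ 4 (mod 8).
    Then x = 2 + 9·4 = 38, valid modulo lcm(9, 8) = 72: x ≡ 38 (mod 72).
  Combine with x ≡ 2 (mod 11); new modulus lcm = 792.
    Write x = 38 + 72·t and substitute into x ≡ 2 (mod 11): 72·t ≡ 2 − 38 = -36 (mod 11).
    Reduce coefficients mod 11: 6·t ≡ 8 (mod 11).
    The inverse of 6 mod 11 is 2 (since 6·2 = 12 = 1·11 + 1), so t ≡ 2·8 = 16 ≡ 5 (mod 11).
    Then x = 38 + 72·5 = 398, valid modulo lcm(72, 11) = 792: x ≡ 398 (mod 792).
  Combine with x ≡ 4 (mod 7); new modulus lcm = 5544.
    Write x = 398 + 792·t and substitute into x ≡ 4 (mod 7): 792·t ≡ 4 − 398 = -394 (mod 7).
    Reduce coefficients mod 7: 1·t ≡ 5 (mod 7).
    So t ≡ 5 (mod 7).
    Then x = 398 + 792·5 = 4358, valid modulo lcm(792, 7) = 5544: x ≡ 4358 (mod 5544).
  Combine with x ≡ 10 (mod 13); new modulus lcm = 72072.
    Write x = 4358 + 5544·t and substitute into x ≡ 10 (mod 13): 5544·t ≡ 10 − 4358 = -4348 (mod 13).
    Reduce coefficients mod 13: 6·t ≡ 7 (mod 13).
    The inverse of 6 mod 13 is 11 (since 6·11 = 66 = 5·13 + 1), so t ≡ 11·7 = 77 ≡ 12 (mod 13).
    Then x = 4358 + 5544·12 = 70886, valid modulo lcm(5544, 13) = 72072: x ≡ 70886 (mod 72072).
Verify against each original: 70886 mod 9 = 2, 70886 mod 8 = 6, 70886 mod 11 = 2, 70886 mod 7 = 4, 70886 mod 13 = 10.

x ≡ 70886 (mod 72072).


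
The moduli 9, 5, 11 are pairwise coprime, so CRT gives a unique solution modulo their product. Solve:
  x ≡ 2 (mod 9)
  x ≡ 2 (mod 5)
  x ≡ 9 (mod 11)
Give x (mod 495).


Moduli 9, 5, 11 are pairwise coprime; by CRT there is a unique solution modulo M = 9 · 5 · 11 = 495.
Solve pairwise, accumulating the modulus:
  Start with x ≡ 2 (mod 9).
  Combine with x ≡ 2 (mod 5): since gcd(9, 5) = 1, we get a unique residue mod 45.
    Write x = 2 + 9·t and substitute into x ≡ 2 (mod 5): 9·t ≡ 2 − 2 = 0 (mod 5).
    Reduce coefficients mod 5: 4·t ≡ 0 (mod 5).
    The inverse of 4 mod 5 is 4 (since 4·4 = 16 = 3·5 + 1), so t ≡ 4·0 = 0 ≡ 0 (mod 5).
    Then x = 2 + 9·0 = 2, valid modulo lcm(9, 5) = 45: x ≡ 2 (mod 45).
  Combine with x ≡ 9 (mod 11): since gcd(45, 11) = 1, we get a unique residue mod 495.
    Write x = 2 + 45·t and substitute into x ≡ 9 (mod 11): 45·t ≡ 9 − 2 = 7 (mod 11).
    Reduce coefficients mod 11: 1·t ≡ 7 (mod 11).
    So t ≡ 7 (mod 11).
    Then x = 2 + 45·7 = 317, valid modulo lcm(45, 11) = 495: x ≡ 317 (mod 495).
Verify: 317 mod 9 = 2 ✓, 317 mod 5 = 2 ✓, 317 mod 11 = 9 ✓.

x ≡ 317 (mod 495).


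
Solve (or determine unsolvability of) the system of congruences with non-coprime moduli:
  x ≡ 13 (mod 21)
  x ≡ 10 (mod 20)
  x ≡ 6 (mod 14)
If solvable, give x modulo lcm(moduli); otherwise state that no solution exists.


Moduli 21, 20, 14 are not pairwise coprime, so CRT works modulo lcm(m_i) when all pairwise compatibility conditions hold.
Pairwise compatibility: gcd(m_i, m_j) must divide a_i - a_j for every pair.
Merge one congruence at a time:
  Start: x ≡ 13 (mod 21).
  Combine with x ≡ 10 (mod 20): gcd(21, 20) = 1; 10 - 13 = -3, which IS divisible by 1, so compatible.
    Write x = 13 + 21·t and substitute into x ≡ 10 (mod 20): 21·t ≡ 10 − 13 = -3 (mod 20).
    Reduce coefficients mod 20: 1·t ≡ 17 (mod 20).
    So t ≡ 17 (mod 20).
    Then x = 13 + 21·17 = 370, valid modulo lcm(21, 20) = 420: x ≡ 370 (mod 420).
  Combine with x ≡ 6 (mod 14): gcd(420, 14) = 14; 6 - 370 = -364, which IS divisible by 14, so compatible.
    Write x = 370 + 420·t and substitute into x ≡ 6 (mod 14): 420·t ≡ 6 − 370 = -364 (mod 14).
    Divide the congruence (and modulus) by g = 14: 30·t ≡ -26 (mod 1).
    Modulo 1 every t works; take t = 0.
    Then x = 370 + 420·0 = 370, valid modulo lcm(420, 14) = 420: x ≡ 370 (mod 420).
Verify: 370 mod 21 = 13, 370 mod 20 = 10, 370 mod 14 = 6.

x ≡ 370 (mod 420).


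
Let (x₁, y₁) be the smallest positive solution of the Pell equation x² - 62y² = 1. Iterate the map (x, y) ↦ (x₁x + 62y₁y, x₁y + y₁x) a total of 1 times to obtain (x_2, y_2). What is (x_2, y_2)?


Step 1: Find the fundamental solution (x₁, y₁) of x² - 62y² = 1.
  Expand √62 as a continued fraction. a₀ = ⌊√62⌋ = 7; iterate m_{k+1} = d_k·a_k − m_k, d_{k+1} = (62 − m_{k+1}²)/d_k, a_{k+1} = ⌊(a₀ + m_{k+1})/d_{k+1}⌋ (starting m₀ = 0, d₀ = 1), with convergents p_k = a_k·p_{k-1} + p_{k-2}, q_k = a_k·q_{k-1} + q_{k-2} (p₋₁ = 1, q₋₁ = 0):
  k = 0: a₀ = 7; p₀/q₀ = 7/1; p₀² − 62·q₀² = 49 − 62 = -13.
  k = 1: m = 7, d = 13, a = ⌊(7 + 7)/13⌋ = 1; p/q = (1·7 + 1)/(1·1 + 0) = 8/1; p² − 62·q² = 64 − 62 = 2.
  k = 2: m = 6, d = 2, a = ⌊(7 + 6)/2⌋ = 6; p/q = (6·8 + 7)/(6·1 + 1) = 55/7; p² − 62·q² = 3025 − 3038 = -13.
  k = 3: m = 6, d = 13, a = ⌊(7 + 6)/13⌋ = 1; p/q = (1·55 + 8)/(1·7 + 1) = 63/8; p² − 62·q² = 3969 − 3968 = 1.
  The first convergent with p² − 62·q² = 1 gives the fundamental solution (x₁, y₁) = (63, 8).
Step 2: Apply the recurrence (x_{n+1}, y_{n+1}) = (x₁x_n + 62y₁y_n, x₁y_n + y₁x_n) repeatedly.
  From (x_1, y_1) = (63, 8): x_2 = 63·63 + 62·8·8 = 7937; y_2 = 63·8 + 8·63 = 1008.
Step 3: Verify x_2² - 62·y_2² = 62995969 - 62995968 = 1 (should be 1). ✓

(x_1, y_1) = (63, 8); (x_2, y_2) = (7937, 1008).


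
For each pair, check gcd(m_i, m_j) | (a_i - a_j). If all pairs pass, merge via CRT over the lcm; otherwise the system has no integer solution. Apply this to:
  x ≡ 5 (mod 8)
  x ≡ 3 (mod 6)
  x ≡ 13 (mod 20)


Moduli 8, 6, 20 are not pairwise coprime, so CRT works modulo lcm(m_i) when all pairwise compatibility conditions hold.
Pairwise compatibility: gcd(m_i, m_j) must divide a_i - a_j for every pair.
Merge one congruence at a time:
  Start: x ≡ 5 (mod 8).
  Combine with x ≡ 3 (mod 6): gcd(8, 6) = 2; 3 - 5 = -2, which IS divisible by 2, so compatible.
    Write x = 5 + 8·t and substitute into x ≡ 3 (mod 6): 8·t ≡ 3 − 5 = -2 (mod 6).
    Divide the congruence (and modulus) by g = 2: 4·t ≡ -1 (mod 3).
    Reduce coefficients mod 3: 1·t ≡ 2 (mod 3).
    So t ≡ 2 (mod 3).
    Then x = 5 + 8·2 = 21, valid modulo lcm(8, 6) = 24: x ≡ 21 (mod 24).
  Combine with x ≡ 13 (mod 20): gcd(24, 20) = 4; 13 - 21 = -8, which IS divisible by 4, so compatible.
    Write x = 21 + 24·t and substitute into x ≡ 13 (mod 20): 24·t ≡ 13 − 21 = -8 (mod 20).
    Divide the congruence (and modulus) by g = 4: 6·t ≡ -2 (mod 5).
    Reduce coefficients mod 5: 1·t ≡ 3 (mod 5).
    So t ≡ 3 (mod 5).
    Then x = 21 + 24·3 = 93, valid modulo lcm(24, 20) = 120: x ≡ 93 (mod 120).
Verify: 93 mod 8 = 5, 93 mod 6 = 3, 93 mod 20 = 13.

x ≡ 93 (mod 120).


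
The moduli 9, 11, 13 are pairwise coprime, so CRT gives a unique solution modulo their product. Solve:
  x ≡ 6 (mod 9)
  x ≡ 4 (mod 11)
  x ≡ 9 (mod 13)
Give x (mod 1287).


Moduli 9, 11, 13 are pairwise coprime; by CRT there is a unique solution modulo M = 9 · 11 · 13 = 1287.
Solve pairwise, accumulating the modulus:
  Start with x ≡ 6 (mod 9).
  Combine with x ≡ 4 (mod 11): since gcd(9, 11) = 1, we get a unique residue mod 99.
    Write x = 6 + 9·t and substitute into x ≡ 4 (mod 11): 9·t ≡ 4 − 6 = -2 (mod 11).
    Reduce coefficients mod 11: 9·t ≡ 9 (mod 11).
    The inverse of 9 mod 11 is 5 (since 9·5 = 45 = 4·11 + 1), so t ≡ 5·9 = 45 ≡ 1 (mod 11).
    Then x = 6 + 9·1 = 15, valid modulo lcm(9, 11) = 99: x ≡ 15 (mod 99).
  Combine with x ≡ 9 (mod 13): since gcd(99, 13) = 1, we get a unique residue mod 1287.
    Write x = 15 + 99·t and substitute into x ≡ 9 (mod 13): 99·t ≡ 9 − 15 = -6 (mod 13).
    Reduce coefficients mod 13: 8·t ≡ 7 (mod 13).
    The inverse of 8 mod 13 is 5 (since 8·5 = 40 = 3·13 + 1), so t ≡ 5·7 = 35 ≡ 9 (mod 13).
    Then x = 15 + 99·9 = 906, valid modulo lcm(99, 13) = 1287: x ≡ 906 (mod 1287).
Verify: 906 mod 9 = 6 ✓, 906 mod 11 = 4 ✓, 906 mod 13 = 9 ✓.

x ≡ 906 (mod 1287).


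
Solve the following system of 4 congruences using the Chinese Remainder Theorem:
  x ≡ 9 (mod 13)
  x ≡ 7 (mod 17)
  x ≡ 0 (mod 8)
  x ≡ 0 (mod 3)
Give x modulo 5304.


Product of moduli M = 13 · 17 · 8 · 3 = 5304.
Merge one congruence at a time:
  Start: x ≡ 9 (mod 13).
  Combine with x ≡ 7 (mod 17); new modulus lcm = 221.
    Write x = 9 + 13·t and substitute into x ≡ 7 (mod 17): 13·t ≡ 7 − 9 = -2 (mod 17).
    Reduce coefficients mod 17: 13·t ≡ 15 (mod 17).
    The inverse of 13 mod 17 is 4 (since 13·4 = 52 = 3·17 + 1), so t ≡ 4·15 = 60 ≡ 9 (mod 17).
    Then x = 9 + 13·9 = 126, valid modulo lcm(13, 17) = 221: x ≡ 126 (mod 221).
  Combine with x ≡ 0 (mod 8); new modulus lcm = 1768.
    Write x = 126 + 221·t and substitute into x ≡ 0 (mod 8): 221·t ≡ 0 − 126 = -126 (mod 8).
    Reduce coefficients mod 8: 5·t ≡ 2 (mod 8).
    The inverse of 5 mod 8 is 5 (since 5·5 = 25 = 3·8 + 1), so t ≡ 5·2 = 10 ≡ 2 (mod 8).
    Then x = 126 + 221·2 = 568, valid modulo lcm(221, 8) = 1768: x ≡ 568 (mod 1768).
  Combine with x ≡ 0 (mod 3); new modulus lcm = 5304.
    Write x = 568 + 1768·t and substitute into x ≡ 0 (mod 3): 1768·t ≡ 0 − 568 = -568 (mod 3).
    Reduce coefficients mod 3: 1·t ≡ 2 (mod 3).
    So t ≡ 2 (mod 3).
    Then x = 568 + 1768·2 = 4104, valid modulo lcm(1768, 3) = 5304: x ≡ 4104 (mod 5304).
Verify against each original: 4104 mod 13 = 9, 4104 mod 17 = 7, 4104 mod 8 = 0, 4104 mod 3 = 0.

x ≡ 4104 (mod 5304).


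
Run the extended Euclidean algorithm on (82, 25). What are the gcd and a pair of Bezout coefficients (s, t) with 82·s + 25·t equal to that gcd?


Euclidean algorithm on (82, 25) — divide until remainder is 0:
  82 = 3 · 25 + 7
  25 = 3 · 7 + 4
  7 = 1 · 4 + 3
  4 = 1 · 3 + 1
  3 = 3 · 1 + 0
gcd(82, 25) = 1.
Track Bezout coefficients alongside the remainders: start with r₀ = 82 = a·1 + b·0 (s = 1, t = 0) and r₁ = 25 = a·0 + b·1 (s = 0, t = 1); each new remainder r_{k+1} = r_{k-1} − q_k·r_k inherits s_{k+1} = s_{k-1} − q_k·s_k, t_{k+1} = t_{k-1} − q_k·t_k, so r_k = a·s_k + b·t_k at every step:
  q = 3: r = 7, s = 1 − 3·0 = 1, t = 0 − 3·1 = -3  (check: 82·1 + 25·(-3) = 7)
  q = 3: r = 4, s = 0 − 3·1 = -3, t = 1 − 3·(-3) = 10  (check: 82·(-3) + 25·10 = 4)
  q = 1: r = 3, s = 1 − 1·(-3) = 4, t = -3 − 1·10 = -13  (check: 82·4 + 25·(-13) = 3)
  q = 1: r = 1, s = -3 − 1·4 = -7, t = 10 − 1·(-13) = 23  (check: 82·(-7) + 25·23 = 1)
The row with r = 1 (the gcd) gives the Bezout coefficients s = -7, t = 23.
Result: 82 · (-7) + 25 · (23) = 1.

gcd(82, 25) = 1; s = -7, t = 23 (check: 82·(-7) + 25·23 = 1).


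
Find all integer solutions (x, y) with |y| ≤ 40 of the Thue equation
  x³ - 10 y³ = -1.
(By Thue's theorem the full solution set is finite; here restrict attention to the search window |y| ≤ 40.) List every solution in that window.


The equation is x³ - 10y³ = -1. For fixed y, x³ = 10·y³ − 1, so a solution requires the RHS to be a perfect cube.
Strategy: iterate y from -40 to 40, compute RHS = 10·y³ − 1, and check whether it is a (positive or negative) perfect cube.
Check small values of y:
  y = 0: RHS = -1 = (-1)³ ⇒ x = -1 works.
  y = 1: RHS = 9 is not a perfect cube.
  y = -1: RHS = -11 is not a perfect cube.
  y = 2: RHS = 79 is not a perfect cube.
  y = -2: RHS = -81 is not a perfect cube.
  y = 3: RHS = 269 is not a perfect cube.
  y = -3: RHS = -271 is not a perfect cube.
Continuing the search up to |y| = 40 finds no further solutions beyond those listed.
Collected solutions: (-1, 0).

Solutions (with |y| ≤ 40): (-1, 0).


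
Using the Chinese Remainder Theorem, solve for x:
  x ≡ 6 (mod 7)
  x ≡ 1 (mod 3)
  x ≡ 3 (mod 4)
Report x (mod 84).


Moduli 7, 3, 4 are pairwise coprime; by CRT there is a unique solution modulo M = 7 · 3 · 4 = 84.
Solve pairwise, accumulating the modulus:
  Start with x ≡ 6 (mod 7).
  Combine with x ≡ 1 (mod 3): since gcd(7, 3) = 1, we get a unique residue mod 21.
    Write x = 6 + 7·t and substitute into x ≡ 1 (mod 3): 7·t ≡ 1 − 6 = -5 (mod 3).
    Reduce coefficients mod 3: 1·t ≡ 1 (mod 3).
    So t ≡ 1 (mod 3).
    Then x = 6 + 7·1 = 13, valid modulo lcm(7, 3) = 21: x ≡ 13 (mod 21).
  Combine with x ≡ 3 (mod 4): since gcd(21, 4) = 1, we get a unique residue mod 84.
    Write x = 13 + 21·t and substitute into x ≡ 3 (mod 4): 21·t ≡ 3 − 13 = -10 (mod 4).
    Reduce coefficients mod 4: 1·t ≡ 2 (mod 4).
    So t ≡ 2 (mod 4).
    Then x = 13 + 21·2 = 55, valid modulo lcm(21, 4) = 84: x ≡ 55 (mod 84).
Verify: 55 mod 7 = 6 ✓, 55 mod 3 = 1 ✓, 55 mod 4 = 3 ✓.

x ≡ 55 (mod 84).


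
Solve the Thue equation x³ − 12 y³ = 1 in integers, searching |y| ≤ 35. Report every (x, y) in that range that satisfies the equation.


The equation is x³ - 12y³ = 1. For fixed y, x³ = 12·y³ + 1, so a solution requires the RHS to be a perfect cube.
Strategy: iterate y from -35 to 35, compute RHS = 12·y³ + 1, and check whether it is a (positive or negative) perfect cube.
Check small values of y:
  y = 0: RHS = 1 = (1)³ ⇒ x = 1 works.
  y = 1: RHS = 13 is not a perfect cube.
  y = -1: RHS = -11 is not a perfect cube.
  y = 2: RHS = 97 is not a perfect cube.
  y = -2: RHS = -95 is not a perfect cube.
  y = 3: RHS = 325 is not a perfect cube.
  y = -3: RHS = -323 is not a perfect cube.
Continuing the search up to |y| = 35 finds no further solutions beyond those listed.
Collected solutions: (1, 0).

Solutions (with |y| ≤ 35): (1, 0).


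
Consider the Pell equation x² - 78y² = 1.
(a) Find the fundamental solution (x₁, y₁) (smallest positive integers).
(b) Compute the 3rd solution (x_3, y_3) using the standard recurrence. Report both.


Step 1: Find the fundamental solution (x₁, y₁) of x² - 78y² = 1.
  Expand √78 as a continued fraction. a₀ = ⌊√78⌋ = 8; iterate m_{k+1} = d_k·a_k − m_k, d_{k+1} = (78 − m_{k+1}²)/d_k, a_{k+1} = ⌊(a₀ + m_{k+1})/d_{k+1}⌋ (starting m₀ = 0, d₀ = 1), with convergents p_k = a_k·p_{k-1} + p_{k-2}, q_k = a_k·q_{k-1} + q_{k-2} (p₋₁ = 1, q₋₁ = 0):
  k = 0: a₀ = 8; p₀/q₀ = 8/1; p₀² − 78·q₀² = 64 − 78 = -14.
  k = 1: m = 8, d = 14, a = ⌊(8 + 8)/14⌋ = 1; p/q = (1·8 + 1)/(1·1 + 0) = 9/1; p² − 78·q² = 81 − 78 = 3.
  k = 2: m = 6, d = 3, a = ⌊(8 + 6)/3⌋ = 4; p/q = (4·9 + 8)/(4·1 + 1) = 44/5; p² − 78·q² = 1936 − 1950 = -14.
  k = 3: m = 6, d = 14, a = ⌊(8 + 6)/14⌋ = 1; p/q = (1·44 + 9)/(1·5 + 1) = 53/6; p² − 78·q² = 2809 − 2808 = 1.
  The first convergent with p² − 78·q² = 1 gives the fundamental solution (x₁, y₁) = (53, 6).
Step 2: Apply the recurrence (x_{n+1}, y_{n+1}) = (x₁x_n + 78y₁y_n, x₁y_n + y₁x_n) repeatedly.
  From (x_1, y_1) = (53, 6): x_2 = 53·53 + 78·6·6 = 5617; y_2 = 53·6 + 6·53 = 636.
  From (x_2, y_2) = (5617, 636): x_3 = 53·5617 + 78·6·636 = 595349; y_3 = 53·636 + 6·5617 = 67410.
Step 3: Verify x_3² - 78·y_3² = 354440431801 - 354440431800 = 1 (should be 1). ✓

(x_1, y_1) = (53, 6); (x_3, y_3) = (595349, 67410).


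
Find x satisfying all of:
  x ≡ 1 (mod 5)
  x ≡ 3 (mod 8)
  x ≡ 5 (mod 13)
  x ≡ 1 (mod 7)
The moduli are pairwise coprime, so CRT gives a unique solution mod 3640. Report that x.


Product of moduli M = 5 · 8 · 13 · 7 = 3640.
Merge one congruence at a time:
  Start: x ≡ 1 (mod 5).
  Combine with x ≡ 3 (mod 8); new modulus lcm = 40.
    Write x = 1 + 5·t and substitute into x ≡ 3 (mod 8): 5·t ≡ 3 − 1 = 2 (mod 8).
    The inverse of 5 mod 8 is 5 (since 5·5 = 25 = 3·8 + 1), so t ≡ 5·2 = 10 ≡ 2 (mod 8).
    Then x = 1 + 5·2 = 11, valid modulo lcm(5, 8) = 40: x ≡ 11 (mod 40).
  Combine with x ≡ 5 (mod 13); new modulus lcm = 520.
    Write x = 11 + 40·t and substitute into x ≡ 5 (mod 13): 40·t ≡ 5 − 11 = -6 (mod 13).
    Reduce coefficients mod 13: 1·t ≡ 7 (mod 13).
    So t ≡ 7 (mod 13).
    Then x = 11 + 40·7 = 291, valid modulo lcm(40, 13) = 520: x ≡ 291 (mod 520).
  Combine with x ≡ 1 (mod 7); new modulus lcm = 3640.
    Write x = 291 + 520·t and substitute into x ≡ 1 (mod 7): 520·t ≡ 1 − 291 = -290 (mod 7).
    Reduce coefficients mod 7: 2·t ≡ 4 (mod 7).
    The inverse of 2 mod 7 is 4 (since 2·4 = 8 = 1·7 + 1), so t ≡ 4·4 = 16 ≡ 2 (mod 7).
    Then x = 291 + 520·2 = 1331, valid modulo lcm(520, 7) = 3640: x ≡ 1331 (mod 3640).
Verify against each original: 1331 mod 5 = 1, 1331 mod 8 = 3, 1331 mod 13 = 5, 1331 mod 7 = 1.

x ≡ 1331 (mod 3640).


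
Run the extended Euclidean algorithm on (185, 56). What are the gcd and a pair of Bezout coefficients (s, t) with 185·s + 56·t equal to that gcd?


Euclidean algorithm on (185, 56) — divide until remainder is 0:
  185 = 3 · 56 + 17
  56 = 3 · 17 + 5
  17 = 3 · 5 + 2
  5 = 2 · 2 + 1
  2 = 2 · 1 + 0
gcd(185, 56) = 1.
Track Bezout coefficients alongside the remainders: start with r₀ = 185 = a·1 + b·0 (s = 1, t = 0) and r₁ = 56 = a·0 + b·1 (s = 0, t = 1); each new remainder r_{k+1} = r_{k-1} − q_k·r_k inherits s_{k+1} = s_{k-1} − q_k·s_k, t_{k+1} = t_{k-1} − q_k·t_k, so r_k = a·s_k + b·t_k at every step:
  q = 3: r = 17, s = 1 − 3·0 = 1, t = 0 − 3·1 = -3  (check: 185·1 + 56·(-3) = 17)
  q = 3: r = 5, s = 0 − 3·1 = -3, t = 1 − 3·(-3) = 10  (check: 185·(-3) + 56·10 = 5)
  q = 3: r = 2, s = 1 − 3·(-3) = 10, t = -3 − 3·10 = -33  (check: 185·10 + 56·(-33) = 2)
  q = 2: r = 1, s = -3 − 2·10 = -23, t = 10 − 2·(-33) = 76  (check: 185·(-23) + 56·76 = 1)
The row with r = 1 (the gcd) gives the Bezout coefficients s = -23, t = 76.
Result: 185 · (-23) + 56 · (76) = 1.

gcd(185, 56) = 1; s = -23, t = 76 (check: 185·(-23) + 56·76 = 1).


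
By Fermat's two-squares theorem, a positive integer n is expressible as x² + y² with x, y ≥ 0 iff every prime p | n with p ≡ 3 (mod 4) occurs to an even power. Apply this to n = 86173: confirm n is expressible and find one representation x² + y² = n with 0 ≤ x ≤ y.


Step 1: Factor n = 86173 = 17 · 37 · 137.
Step 2: Check the mod-4 condition on each prime factor: 17 ≡ 1 (mod 4), exponent 1; 37 ≡ 1 (mod 4), exponent 1; 137 ≡ 1 (mod 4), exponent 1.
All primes ≡ 3 (mod 4) appear to even exponent (or don't appear), so by the two-squares theorem n IS expressible as a sum of two squares.
Step 3: Build a representation. Here n = 17 · 37 · 137 is a product of primes ≡ 1 (mod 4). Each prime p ≡ 1 (mod 4) is itself a sum of two squares; find a² by testing p − a² for a perfect square:
  17: 17 − 1² = 16 = 4² ⇒ 17 = 1² + 4².
  37: 37 − 1² = 36 = 6² ⇒ 37 = 1² + 6².
  137: 137 − 1² = 136, 137 − 2² = 133, 137 − 3² = 128, 137 − 4² = 121 = 11² ⇒ 137 = 4² + 11².
  Combine using the Brahmagupta–Fibonacci identity (a² + b²)(c² + d²) = (ac − bd)² + (ad + bc)² = (ac + bd)² + (ad − bc)²:
  17 · 37 = 629: from (1² + 4²)(1² + 6²), take (1·1 − 4·6, 1·6 + 4·1) = (1 − 24, 6 + 4) = (-23, 10); dropping signs (only squares matter) gives (23, 10); check 23² + 10² = 529 + 100 = 629 ✓.
  629 · 137 = 86173: from (23² + 10²)(4² + 11²), take (23·4 − 10·11, 23·11 + 10·4) = (92 − 110, 253 + 40) = (-18, 293); dropping signs (only squares matter) gives (18, 293); check 18² + 293² = 324 + 85849 = 86173 ✓.
Step 4: Order so x ≤ y and verify: 18² + 293² = 324 + 85849 = 86173 = n. ✓

n = 86173 = 18² + 293² (one valid representation with x ≤ y).


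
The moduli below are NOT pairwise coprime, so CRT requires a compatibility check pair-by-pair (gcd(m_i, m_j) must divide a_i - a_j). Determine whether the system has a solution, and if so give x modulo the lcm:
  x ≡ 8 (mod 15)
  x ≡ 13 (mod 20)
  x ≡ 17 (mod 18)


Moduli 15, 20, 18 are not pairwise coprime, so CRT works modulo lcm(m_i) when all pairwise compatibility conditions hold.
Pairwise compatibility: gcd(m_i, m_j) must divide a_i - a_j for every pair.
Merge one congruence at a time:
  Start: x ≡ 8 (mod 15).
  Combine with x ≡ 13 (mod 20): gcd(15, 20) = 5; 13 - 8 = 5, which IS divisible by 5, so compatible.
    Write x = 8 + 15·t and substitute into x ≡ 13 (mod 20): 15·t ≡ 13 − 8 = 5 (mod 20).
    Divide the congruence (and modulus) by g = 5: 3·t ≡ 1 (mod 4).
    The inverse of 3 mod 4 is 3 (since 3·3 = 9 = 2·4 + 1), so t ≡ 3·1 = 3 ≡ 3 (mod 4).
    Then x = 8 + 15·3 = 53, valid modulo lcm(15, 20) = 60: x ≡ 53 (mod 60).
  Combine with x ≡ 17 (mod 18): gcd(60, 18) = 6; 17 - 53 = -36, which IS divisible by 6, so compatible.
    Write x = 53 + 60·t and substitute into x ≡ 17 (mod 18): 60·t ≡ 17 − 53 = -36 (mod 18).
    Divide the congruence (and modulus) by g = 6: 10·t ≡ -6 (mod 3).
    Reduce coefficients mod 3: 1·t ≡ 0 (mod 3).
    So t ≡ 0 (mod 3).
    Then x = 53 + 60·0 = 53, valid modulo lcm(60, 18) = 180: x ≡ 53 (mod 180).
Verify: 53 mod 15 = 8, 53 mod 20 = 13, 53 mod 18 = 17.

x ≡ 53 (mod 180).


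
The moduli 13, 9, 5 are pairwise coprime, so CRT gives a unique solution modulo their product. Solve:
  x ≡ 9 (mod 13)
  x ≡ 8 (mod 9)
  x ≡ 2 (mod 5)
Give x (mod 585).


Moduli 13, 9, 5 are pairwise coprime; by CRT there is a unique solution modulo M = 13 · 9 · 5 = 585.
Solve pairwise, accumulating the modulus:
  Start with x ≡ 9 (mod 13).
  Combine with x ≡ 8 (mod 9): since gcd(13, 9) = 1, we get a unique residue mod 117.
    Write x = 9 + 13·t and substitute into x ≡ 8 (mod 9): 13·t ≡ 8 − 9 = -1 (mod 9).
    Reduce coefficients mod 9: 4·t ≡ 8 (mod 9).
    The inverse of 4 mod 9 is 7 (since 4·7 = 28 = 3·9 + 1), so t ≡ 7·8 = 56 ≡ 2 (mod 9).
    Then x = 9 + 13·2 = 35, valid modulo lcm(13, 9) = 117: x ≡ 35 (mod 117).
  Combine with x ≡ 2 (mod 5): since gcd(117, 5) = 1, we get a unique residue mod 585.
    Write x = 35 + 117·t and substitute into x ≡ 2 (mod 5): 117·t ≡ 2 − 35 = -33 (mod 5).
    Reduce coefficients mod 5: 2·t ≡ 2 (mod 5).
    The inverse of 2 mod 5 is 3 (since 2·3 = 6 = 1·5 + 1), so t ≡ 3·2 = 6 ≡ 1 (mod 5).
    Then x = 35 + 117·1 = 152, valid modulo lcm(117, 5) = 585: x ≡ 152 (mod 585).
Verify: 152 mod 13 = 9 ✓, 152 mod 9 = 8 ✓, 152 mod 5 = 2 ✓.

x ≡ 152 (mod 585).


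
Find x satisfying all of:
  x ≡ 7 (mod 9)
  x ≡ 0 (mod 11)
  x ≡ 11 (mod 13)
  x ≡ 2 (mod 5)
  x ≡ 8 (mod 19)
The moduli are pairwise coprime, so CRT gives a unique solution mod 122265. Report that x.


Product of moduli M = 9 · 11 · 13 · 5 · 19 = 122265.
Merge one congruence at a time:
  Start: x ≡ 7 (mod 9).
  Combine with x ≡ 0 (mod 11); new modulus lcm = 99.
    Write x = 7 + 9·t and substitute into x ≡ 0 (mod 11): 9·t ≡ 0 − 7 = -7 (mod 11).
    Reduce coefficients mod 11: 9·t ≡ 4 (mod 11).
    The inverse of 9 mod 11 is 5 (since 9·5 = 45 = 4·11 + 1), so t ≡ 5·4 = 20 ≡ 9 (mod 11).
    Then x = 7 + 9·9 = 88, valid modulo lcm(9, 11) = 99: x ≡ 88 (mod 99).
  Combine with x ≡ 11 (mod 13); new modulus lcm = 1287.
    Write x = 88 + 99·t and substitute into x ≡ 11 (mod 13): 99·t ≡ 11 − 88 = -77 (mod 13).
    Reduce coefficients mod 13: 8·t ≡ 1 (mod 13).
    The inverse of 8 mod 13 is 5 (since 8·5 = 40 = 3·13 + 1), so t ≡ 5·1 = 5 ≡ 5 (mod 13).
    Then x = 88 + 99·5 = 583, valid modulo lcm(99, 13) = 1287: x ≡ 583 (mod 1287).
  Combine with x ≡ 2 (mod 5); new modulus lcm = 6435.
    Write x = 583 + 1287·t and substitute into x ≡ 2 (mod 5): 1287·t ≡ 2 − 583 = -581 (mod 5).
    Reduce coefficients mod 5: 2·t ≡ 4 (mod 5).
    The inverse of 2 mod 5 is 3 (since 2·3 = 6 = 1·5 + 1), so t ≡ 3·4 = 12 ≡ 2 (mod 5).
    Then x = 583 + 1287·2 = 3157, valid modulo lcm(1287, 5) = 6435: x ≡ 3157 (mod 6435).
  Combine with x ≡ 8 (mod 19); new modulus lcm = 122265.
    Write x = 3157 + 6435·t and substitute into x ≡ 8 (mod 19): 6435·t ≡ 8 − 3157 = -3149 (mod 19).
    Reduce coefficients mod 19: 13·t ≡ 5 (mod 19).
    The inverse of 13 mod 19 is 3 (since 13·3 = 39 = 2·19 + 1), so t ≡ 3·5 = 15 ≡ 15 (mod 19).
    Then x = 3157 + 6435·15 = 99682, valid modulo lcm(6435, 19) = 122265: x ≡ 99682 (mod 122265).
Verify against each original: 99682 mod 9 = 7, 99682 mod 11 = 0, 99682 mod 13 = 11, 99682 mod 5 = 2, 99682 mod 19 = 8.

x ≡ 99682 (mod 122265).


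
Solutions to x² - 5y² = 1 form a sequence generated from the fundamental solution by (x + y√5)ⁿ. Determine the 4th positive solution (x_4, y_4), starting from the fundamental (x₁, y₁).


Step 1: Find the fundamental solution (x₁, y₁) of x² - 5y² = 1.
  Expand √5 as a continued fraction. a₀ = ⌊√5⌋ = 2; iterate m_{k+1} = d_k·a_k − m_k, d_{k+1} = (5 − m_{k+1}²)/d_k, a_{k+1} = ⌊(a₀ + m_{k+1})/d_{k+1}⌋ (starting m₀ = 0, d₀ = 1), with convergents p_k = a_k·p_{k-1} + p_{k-2}, q_k = a_k·q_{k-1} + q_{k-2} (p₋₁ = 1, q₋₁ = 0):
  k = 0: a₀ = 2; p₀/q₀ = 2/1; p₀² − 5·q₀² = 4 − 5 = -1.
  k = 1: m = 2, d = 1, a = ⌊(2 + 2)/1⌋ = 4; p/q = (4·2 + 1)/(4·1 + 0) = 9/4; p² − 5·q² = 81 − 80 = 1.
  The first convergent with p² − 5·q² = 1 gives the fundamental solution (x₁, y₁) = (9, 4).
Step 2: Apply the recurrence (x_{n+1}, y_{n+1}) = (x₁x_n + 5y₁y_n, x₁y_n + y₁x_n) repeatedly.
  From (x_1, y_1) = (9, 4): x_2 = 9·9 + 5·4·4 = 161; y_2 = 9·4 + 4·9 = 72.
  From (x_2, y_2) = (161, 72): x_3 = 9·161 + 5·4·72 = 2889; y_3 = 9·72 + 4·161 = 1292.
  From (x_3, y_3) = (2889, 1292): x_4 = 9·2889 + 5·4·1292 = 51841; y_4 = 9·1292 + 4·2889 = 23184.
Step 3: Verify x_4² - 5·y_4² = 2687489281 - 2687489280 = 1 (should be 1). ✓

(x_1, y_1) = (9, 4); (x_4, y_4) = (51841, 23184).


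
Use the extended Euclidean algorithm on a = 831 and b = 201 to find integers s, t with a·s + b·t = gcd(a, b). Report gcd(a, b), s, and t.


Euclidean algorithm on (831, 201) — divide until remainder is 0:
  831 = 4 · 201 + 27
  201 = 7 · 27 + 12
  27 = 2 · 12 + 3
  12 = 4 · 3 + 0
gcd(831, 201) = 3.
Track Bezout coefficients alongside the remainders: start with r₀ = 831 = a·1 + b·0 (s = 1, t = 0) and r₁ = 201 = a·0 + b·1 (s = 0, t = 1); each new remainder r_{k+1} = r_{k-1} − q_k·r_k inherits s_{k+1} = s_{k-1} − q_k·s_k, t_{k+1} = t_{k-1} − q_k·t_k, so r_k = a·s_k + b·t_k at every step:
  q = 4: r = 27, s = 1 − 4·0 = 1, t = 0 − 4·1 = -4  (check: 831·1 + 201·(-4) = 27)
  q = 7: r = 12, s = 0 − 7·1 = -7, t = 1 − 7·(-4) = 29  (check: 831·(-7) + 201·29 = 12)
  q = 2: r = 3, s = 1 − 2·(-7) = 15, t = -4 − 2·29 = -62  (check: 831·15 + 201·(-62) = 3)
The row with r = 3 (the gcd) gives the Bezout coefficients s = 15, t = -62.
Result: 831 · (15) + 201 · (-62) = 3.

gcd(831, 201) = 3; s = 15, t = -62 (check: 831·15 + 201·(-62) = 3).


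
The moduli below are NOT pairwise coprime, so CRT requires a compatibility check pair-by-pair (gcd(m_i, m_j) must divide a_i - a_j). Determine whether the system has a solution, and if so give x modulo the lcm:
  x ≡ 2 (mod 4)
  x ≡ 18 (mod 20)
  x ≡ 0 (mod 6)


Moduli 4, 20, 6 are not pairwise coprime, so CRT works modulo lcm(m_i) when all pairwise compatibility conditions hold.
Pairwise compatibility: gcd(m_i, m_j) must divide a_i - a_j for every pair.
Merge one congruence at a time:
  Start: x ≡ 2 (mod 4).
  Combine with x ≡ 18 (mod 20): gcd(4, 20) = 4; 18 - 2 = 16, which IS divisible by 4, so compatible.
    Write x = 2 + 4·t and substitute into x ≡ 18 (mod 20): 4·t ≡ 18 − 2 = 16 (mod 20).
    Divide the congruence (and modulus) by g = 4: 1·t ≡ 4 (mod 5).
    So t ≡ 4 (mod 5).
    Then x = 2 + 4·4 = 18, valid modulo lcm(4, 20) = 20: x ≡ 18 (mod 20).
  Combine with x ≡ 0 (mod 6): gcd(20, 6) = 2; 0 - 18 = -18, which IS divisible by 2, so compatible.
    Write x = 18 + 20·t and substitute into x ≡ 0 (mod 6): 20·t ≡ 0 − 18 = -18 (mod 6).
    Divide the congruence (and modulus) by g = 2: 10·t ≡ -9 (mod 3).
    Reduce coefficients mod 3: 1·t ≡ 0 (mod 3).
    So t ≡ 0 (mod 3).
    Then x = 18 + 20·0 = 18, valid modulo lcm(20, 6) = 60: x ≡ 18 (mod 60).
Verify: 18 mod 4 = 2, 18 mod 20 = 18, 18 mod 6 = 0.

x ≡ 18 (mod 60).


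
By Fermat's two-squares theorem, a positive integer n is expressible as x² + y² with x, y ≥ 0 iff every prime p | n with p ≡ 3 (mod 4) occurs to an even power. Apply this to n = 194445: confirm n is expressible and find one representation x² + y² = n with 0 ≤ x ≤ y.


Step 1: Factor n = 194445 = 3^2 · 5 · 29 · 149.
Step 2: Check the mod-4 condition on each prime factor: 3 ≡ 3 (mod 4), exponent 2 (must be even); 5 ≡ 1 (mod 4), exponent 1; 29 ≡ 1 (mod 4), exponent 1; 149 ≡ 1 (mod 4), exponent 1.
All primes ≡ 3 (mod 4) appear to even exponent (or don't appear), so by the two-squares theorem n IS expressible as a sum of two squares.
Step 3: Build a representation. Group n = k² · m with k = 3 and m = 5 · 29 · 149 = 21605 (a product of primes ≡ 1 (mod 4)); a representation of m scales to one of n via (k·x)² + (k·y)² = k²(x² + y²). Each prime p ≡ 1 (mod 4) is itself a sum of two squares; find a² by testing p − a² for a perfect square:
  5: 5 − 1² = 4 = 2² ⇒ 5 = 1² + 2².
  29: 29 − 1² = 28, 29 − 2² = 25 = 5² ⇒ 29 = 2² + 5².
  149: 149 − 1² = 148, 149 − 2² = 145, 149 − 3² = 140, 149 − 4² = 133, 149 − 5² = 124, 149 − 6² = 113, 149 − 7² = 100 = 10² ⇒ 149 = 7² + 10².
  Combine using the Brahmagupta–Fibonacci identity (a² + b²)(c² + d²) = (ac − bd)² + (ad + bc)² = (ac + bd)² + (ad − bc)²:
  5 · 29 = 145: from (1² + 2²)(2² + 5²), take (1·2 − 2·5, 1·5 + 2·2) = (2 − 10, 5 + 4) = (-8, 9); dropping signs (only squares matter) gives (8, 9); check 8² + 9² = 64 + 81 = 145 ✓.
  145 · 149 = 21605: from (8² + 9²)(7² + 10²), take (8·7 − 9·10, 8·10 + 9·7) = (56 − 90, 80 + 63) = (-34, 143); dropping signs (only squares matter) gives (34, 143); check 34² + 143² = 1156 + 20449 = 21605 ✓.
  Scale by k = 3: (3·34, 3·143) = (102, 429).
Step 4: Order so x ≤ y and verify: 102² + 429² = 10404 + 184041 = 194445 = n. ✓

n = 194445 = 102² + 429² (one valid representation with x ≤ y).


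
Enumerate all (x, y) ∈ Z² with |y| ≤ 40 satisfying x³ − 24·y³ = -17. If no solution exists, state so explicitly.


The equation is x³ - 24y³ = -17. For fixed y, x³ = 24·y³ − 17, so a solution requires the RHS to be a perfect cube.
Strategy: iterate y from -40 to 40, compute RHS = 24·y³ − 17, and check whether it is a (positive or negative) perfect cube.
Check small values of y:
  y = 0: RHS = -17 is not a perfect cube.
  y = 1: RHS = 7 is not a perfect cube.
  y = -1: RHS = -41 is not a perfect cube.
  y = 2: RHS = 175 is not a perfect cube.
  y = -2: RHS = -209 is not a perfect cube.
  y = 3: RHS = 631 is not a perfect cube.
  y = -3: RHS = -665 is not a perfect cube.
Continuing the search up to |y| = 40 finds no solutions either.
No (x, y) in the scanned range satisfies the equation.

No integer solutions with |y| ≤ 40.


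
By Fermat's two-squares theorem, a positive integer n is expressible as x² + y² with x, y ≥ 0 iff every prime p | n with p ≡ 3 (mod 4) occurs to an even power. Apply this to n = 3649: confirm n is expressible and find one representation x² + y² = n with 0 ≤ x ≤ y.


Step 1: Factor n = 3649 = 41 · 89.
Step 2: Check the mod-4 condition on each prime factor: 41 ≡ 1 (mod 4), exponent 1; 89 ≡ 1 (mod 4), exponent 1.
All primes ≡ 3 (mod 4) appear to even exponent (or don't appear), so by the two-squares theorem n IS expressible as a sum of two squares.
Step 3: Build a representation. Here n = 41 · 89 is a product of primes ≡ 1 (mod 4). Each prime p ≡ 1 (mod 4) is itself a sum of two squares; find a² by testing p − a² for a perfect square:
  41: 41 − 1² = 40, 41 − 2² = 37, 41 − 3² = 32, 41 − 4² = 25 = 5² ⇒ 41 = 4² + 5².
  89: 89 − 1² = 88, 89 − 2² = 85, 89 − 3² = 80, 89 − 4² = 73, 89 − 5² = 64 = 8² ⇒ 89 = 5² + 8².
  Combine using the Brahmagupta–Fibonacci identity (a² + b²)(c² + d²) = (ac − bd)² + (ad + bc)² = (ac + bd)² + (ad − bc)²:
  41 · 89 = 3649: from (4² + 5²)(5² + 8²), take (4·5 − 5·8, 4·8 + 5·5) = (20 − 40, 32 + 25) = (-20, 57); dropping signs (only squares matter) gives (20, 57); check 20² + 57² = 400 + 3249 = 3649 ✓.
Step 4: Order so x ≤ y and verify: 20² + 57² = 400 + 3249 = 3649 = n. ✓

n = 3649 = 20² + 57² (one valid representation with x ≤ y).
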